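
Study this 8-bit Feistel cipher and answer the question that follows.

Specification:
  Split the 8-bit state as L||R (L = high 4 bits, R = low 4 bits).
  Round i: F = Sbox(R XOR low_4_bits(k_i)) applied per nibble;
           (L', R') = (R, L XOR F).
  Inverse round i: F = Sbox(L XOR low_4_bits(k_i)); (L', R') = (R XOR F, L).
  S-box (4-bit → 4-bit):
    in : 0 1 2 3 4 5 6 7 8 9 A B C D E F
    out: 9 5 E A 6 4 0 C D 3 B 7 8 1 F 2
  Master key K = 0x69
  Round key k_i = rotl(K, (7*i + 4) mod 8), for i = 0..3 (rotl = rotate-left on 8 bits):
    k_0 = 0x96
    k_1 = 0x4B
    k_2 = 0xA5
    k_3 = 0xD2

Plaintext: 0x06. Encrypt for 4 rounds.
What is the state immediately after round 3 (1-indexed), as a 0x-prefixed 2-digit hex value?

0x88

s_0 = plaintext = 0x06
s_1 = Round(s_0, k_0) = 0x69
s_2 = Round(s_1, k_1) = 0x98
s_3 = Round(s_2, k_2) = 0x88
s_4 = Round(s_3, k_3) = 0x83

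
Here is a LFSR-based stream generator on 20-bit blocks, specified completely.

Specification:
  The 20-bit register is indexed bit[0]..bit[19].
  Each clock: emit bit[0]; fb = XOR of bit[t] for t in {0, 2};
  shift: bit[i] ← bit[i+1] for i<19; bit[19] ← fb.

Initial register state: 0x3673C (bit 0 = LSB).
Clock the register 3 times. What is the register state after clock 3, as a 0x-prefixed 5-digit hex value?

reg_0 = 0x3673C
clock 1: out=0, reg = 0x9B39E
clock 2: out=0, reg = 0xCD9CF
clock 3: out=1, reg = 0x66CE7

0x66CE7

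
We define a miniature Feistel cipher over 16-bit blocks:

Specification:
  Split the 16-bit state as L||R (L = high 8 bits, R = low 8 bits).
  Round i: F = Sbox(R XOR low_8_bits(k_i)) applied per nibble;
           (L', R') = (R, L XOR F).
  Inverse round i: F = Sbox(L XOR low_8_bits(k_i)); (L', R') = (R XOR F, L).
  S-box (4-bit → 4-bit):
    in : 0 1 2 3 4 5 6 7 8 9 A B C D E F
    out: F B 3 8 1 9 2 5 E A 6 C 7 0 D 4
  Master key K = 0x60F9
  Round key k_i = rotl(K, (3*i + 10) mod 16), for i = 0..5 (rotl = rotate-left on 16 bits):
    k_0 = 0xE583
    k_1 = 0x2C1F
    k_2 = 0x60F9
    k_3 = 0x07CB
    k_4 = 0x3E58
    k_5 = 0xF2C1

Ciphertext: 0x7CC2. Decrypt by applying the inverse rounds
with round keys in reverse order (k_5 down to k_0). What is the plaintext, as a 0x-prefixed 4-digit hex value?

s_0 = ciphertext = 0x7CC2
s_1 = InvRound(s_0, k_5) = 0x027C
s_2 = InvRound(s_1, k_4) = 0xEA02
s_3 = InvRound(s_2, k_3) = 0x39EA
s_4 = InvRound(s_3, k_2) = 0x9539
s_5 = InvRound(s_4, k_1) = 0xDF95
s_6 = InvRound(s_5, k_0) = 0x02DF

0x02DF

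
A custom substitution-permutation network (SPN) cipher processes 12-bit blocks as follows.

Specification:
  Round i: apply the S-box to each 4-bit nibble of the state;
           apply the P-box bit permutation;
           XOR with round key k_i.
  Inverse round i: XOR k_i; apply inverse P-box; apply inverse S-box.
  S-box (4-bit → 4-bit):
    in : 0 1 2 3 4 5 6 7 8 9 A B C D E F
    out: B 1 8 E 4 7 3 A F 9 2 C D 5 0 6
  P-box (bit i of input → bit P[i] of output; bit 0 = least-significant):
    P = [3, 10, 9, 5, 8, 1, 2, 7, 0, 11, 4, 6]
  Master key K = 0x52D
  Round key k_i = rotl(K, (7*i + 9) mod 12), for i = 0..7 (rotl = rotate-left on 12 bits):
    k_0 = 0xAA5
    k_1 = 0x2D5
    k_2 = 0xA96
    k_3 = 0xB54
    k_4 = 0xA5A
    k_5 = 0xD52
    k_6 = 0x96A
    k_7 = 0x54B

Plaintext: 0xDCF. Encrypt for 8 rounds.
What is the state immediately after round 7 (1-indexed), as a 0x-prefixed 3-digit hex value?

0xFDD

s_0 = plaintext = 0xDCF
s_1 = Round(s_0, k_0) = 0xD30
s_2 = Round(s_1, k_1) = 0x66A
s_3 = Round(s_2, k_2) = 0x795
s_4 = Round(s_3, k_3) = 0x49C
s_5 = Round(s_4, k_4) = 0x9E2
s_6 = Round(s_5, k_5) = 0xD33
s_7 = Round(s_6, k_6) = 0xFDD
s_8 = Round(s_7, k_7) = 0xE57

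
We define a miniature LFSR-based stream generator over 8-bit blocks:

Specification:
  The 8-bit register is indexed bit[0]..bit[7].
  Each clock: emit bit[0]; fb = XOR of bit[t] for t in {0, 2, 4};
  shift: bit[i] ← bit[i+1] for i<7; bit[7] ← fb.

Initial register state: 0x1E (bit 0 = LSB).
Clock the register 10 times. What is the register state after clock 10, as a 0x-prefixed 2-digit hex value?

0xE6

reg_0 = 0x1E
clock 1: out=0, reg = 0x0F
clock 2: out=1, reg = 0x07
clock 3: out=1, reg = 0x03
clock 4: out=1, reg = 0x81
clock 5: out=1, reg = 0xC0
clock 6: out=0, reg = 0x60
clock 7: out=0, reg = 0x30
clock 8: out=0, reg = 0x98
clock 9: out=0, reg = 0xCC
clock 10: out=0, reg = 0xE6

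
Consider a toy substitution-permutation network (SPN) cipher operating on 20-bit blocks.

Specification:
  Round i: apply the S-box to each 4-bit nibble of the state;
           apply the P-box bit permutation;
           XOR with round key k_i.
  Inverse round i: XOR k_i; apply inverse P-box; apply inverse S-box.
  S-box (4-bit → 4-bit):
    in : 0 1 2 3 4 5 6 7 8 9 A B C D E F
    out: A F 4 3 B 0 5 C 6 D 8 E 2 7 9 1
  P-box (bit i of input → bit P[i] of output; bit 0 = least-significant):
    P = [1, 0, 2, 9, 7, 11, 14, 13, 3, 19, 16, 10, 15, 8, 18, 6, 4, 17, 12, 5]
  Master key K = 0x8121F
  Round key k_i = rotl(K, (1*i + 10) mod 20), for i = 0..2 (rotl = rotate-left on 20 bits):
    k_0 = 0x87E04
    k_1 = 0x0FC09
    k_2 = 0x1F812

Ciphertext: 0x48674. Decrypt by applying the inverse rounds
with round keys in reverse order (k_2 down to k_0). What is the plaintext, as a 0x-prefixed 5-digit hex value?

s_0 = ciphertext = 0x48674
s_1 = InvRound(s_0, k_2) = 0x777B9
s_2 = InvRound(s_1, k_1) = 0x4D23A
s_3 = InvRound(s_2, k_0) = 0xE6406

0xE6406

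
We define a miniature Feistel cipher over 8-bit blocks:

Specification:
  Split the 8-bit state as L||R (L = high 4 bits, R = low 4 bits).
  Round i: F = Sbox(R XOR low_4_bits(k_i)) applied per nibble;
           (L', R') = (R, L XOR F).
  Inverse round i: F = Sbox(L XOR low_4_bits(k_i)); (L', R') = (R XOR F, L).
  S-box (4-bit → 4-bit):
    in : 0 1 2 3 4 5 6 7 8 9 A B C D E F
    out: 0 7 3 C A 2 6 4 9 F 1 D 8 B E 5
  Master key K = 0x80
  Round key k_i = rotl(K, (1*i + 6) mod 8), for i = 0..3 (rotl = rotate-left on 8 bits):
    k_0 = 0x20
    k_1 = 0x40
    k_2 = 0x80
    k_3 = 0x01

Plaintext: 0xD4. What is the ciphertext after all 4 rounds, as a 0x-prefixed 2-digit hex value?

0x76

s_0 = plaintext = 0xD4
s_1 = Round(s_0, k_0) = 0x47
s_2 = Round(s_1, k_1) = 0x70
s_3 = Round(s_2, k_2) = 0x07
s_4 = Round(s_3, k_3) = 0x76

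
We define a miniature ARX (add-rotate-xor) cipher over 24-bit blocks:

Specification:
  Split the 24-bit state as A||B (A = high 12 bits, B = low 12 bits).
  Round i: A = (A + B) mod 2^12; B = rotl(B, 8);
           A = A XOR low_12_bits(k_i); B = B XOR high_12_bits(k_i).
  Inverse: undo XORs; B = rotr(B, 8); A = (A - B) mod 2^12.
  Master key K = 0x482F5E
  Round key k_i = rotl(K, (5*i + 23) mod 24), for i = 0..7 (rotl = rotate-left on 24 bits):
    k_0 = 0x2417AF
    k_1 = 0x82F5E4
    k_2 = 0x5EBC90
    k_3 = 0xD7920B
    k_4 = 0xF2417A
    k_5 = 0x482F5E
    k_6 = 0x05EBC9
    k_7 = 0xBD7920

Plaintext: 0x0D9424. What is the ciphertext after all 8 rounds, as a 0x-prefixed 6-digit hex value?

0x32BEFF

s_0 = plaintext = 0x0D9424
s_1 = Round(s_0, k_0) = 0x352603
s_2 = Round(s_1, k_1) = 0xCB1B4F
s_3 = Round(s_2, k_2) = 0x490A5F
s_4 = Round(s_3, k_3) = 0xCE42DC
s_5 = Round(s_4, k_4) = 0xEBA309
s_6 = Round(s_5, k_5) = 0xE9DDB2
s_7 = Round(s_6, k_6) = 0x786285
s_8 = Round(s_7, k_7) = 0x32BEFF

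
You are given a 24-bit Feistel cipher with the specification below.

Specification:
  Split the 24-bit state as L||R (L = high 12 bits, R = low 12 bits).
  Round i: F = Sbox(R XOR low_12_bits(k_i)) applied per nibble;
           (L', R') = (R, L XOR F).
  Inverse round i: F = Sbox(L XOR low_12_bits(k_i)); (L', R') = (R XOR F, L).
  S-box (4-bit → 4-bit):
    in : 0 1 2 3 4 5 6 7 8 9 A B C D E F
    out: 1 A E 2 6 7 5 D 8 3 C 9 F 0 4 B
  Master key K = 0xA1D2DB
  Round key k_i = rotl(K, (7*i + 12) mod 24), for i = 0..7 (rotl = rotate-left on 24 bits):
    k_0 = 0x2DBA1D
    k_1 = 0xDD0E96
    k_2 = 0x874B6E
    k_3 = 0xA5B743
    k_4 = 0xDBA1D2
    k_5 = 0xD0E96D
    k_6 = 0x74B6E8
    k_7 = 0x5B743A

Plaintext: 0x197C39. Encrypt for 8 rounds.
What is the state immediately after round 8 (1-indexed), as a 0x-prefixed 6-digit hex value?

s_0 = plaintext = 0x197C39
s_1 = Round(s_0, k_0) = 0xC39471
s_2 = Round(s_1, k_1) = 0x471074
s_3 = Round(s_2, k_2) = 0x074DDD
s_4 = Round(s_3, k_3) = 0xDDDC40
s_5 = Round(s_4, k_4) = 0xC40DE3
s_6 = Round(s_5, k_5) = 0xDE3AC4
s_7 = Round(s_6, k_6) = 0xAC420C
s_8 = Round(s_7, k_7) = 0x20CFE1

0x20CFE1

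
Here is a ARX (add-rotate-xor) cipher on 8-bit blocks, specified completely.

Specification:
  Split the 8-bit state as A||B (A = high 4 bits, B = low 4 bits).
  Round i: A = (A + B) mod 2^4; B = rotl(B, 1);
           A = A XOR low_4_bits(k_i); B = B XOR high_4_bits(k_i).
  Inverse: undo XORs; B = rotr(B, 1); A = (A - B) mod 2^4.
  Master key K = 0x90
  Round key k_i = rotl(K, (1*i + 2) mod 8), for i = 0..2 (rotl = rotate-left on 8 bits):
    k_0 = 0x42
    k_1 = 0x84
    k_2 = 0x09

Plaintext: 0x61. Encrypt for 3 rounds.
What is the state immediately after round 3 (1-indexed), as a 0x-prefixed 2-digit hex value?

0xA8

s_0 = plaintext = 0x61
s_1 = Round(s_0, k_0) = 0x56
s_2 = Round(s_1, k_1) = 0xF4
s_3 = Round(s_2, k_2) = 0xA8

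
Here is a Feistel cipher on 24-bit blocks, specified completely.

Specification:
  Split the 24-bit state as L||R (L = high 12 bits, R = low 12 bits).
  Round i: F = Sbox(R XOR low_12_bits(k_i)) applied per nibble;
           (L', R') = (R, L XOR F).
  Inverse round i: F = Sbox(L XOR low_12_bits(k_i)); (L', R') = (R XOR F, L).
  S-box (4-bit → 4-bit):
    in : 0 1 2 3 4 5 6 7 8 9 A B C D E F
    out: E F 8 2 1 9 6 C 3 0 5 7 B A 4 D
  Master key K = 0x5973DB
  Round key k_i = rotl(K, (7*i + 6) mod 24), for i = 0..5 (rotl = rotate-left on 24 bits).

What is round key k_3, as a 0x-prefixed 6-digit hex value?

K = 0x5973DB
k_0 = rotl(K, (7*0+6) mod 24) = rotl(K, 6) = 0x5CF6D6
k_1 = rotl(K, (7*1+6) mod 24) = rotl(K, 13) = 0x7B6B2E
k_2 = rotl(K, (7*2+6) mod 24) = rotl(K, 20) = 0xB5973D
k_3 = rotl(K, (7*3+6) mod 24) = rotl(K, 3) = 0xCB9EDA

0xCB9EDA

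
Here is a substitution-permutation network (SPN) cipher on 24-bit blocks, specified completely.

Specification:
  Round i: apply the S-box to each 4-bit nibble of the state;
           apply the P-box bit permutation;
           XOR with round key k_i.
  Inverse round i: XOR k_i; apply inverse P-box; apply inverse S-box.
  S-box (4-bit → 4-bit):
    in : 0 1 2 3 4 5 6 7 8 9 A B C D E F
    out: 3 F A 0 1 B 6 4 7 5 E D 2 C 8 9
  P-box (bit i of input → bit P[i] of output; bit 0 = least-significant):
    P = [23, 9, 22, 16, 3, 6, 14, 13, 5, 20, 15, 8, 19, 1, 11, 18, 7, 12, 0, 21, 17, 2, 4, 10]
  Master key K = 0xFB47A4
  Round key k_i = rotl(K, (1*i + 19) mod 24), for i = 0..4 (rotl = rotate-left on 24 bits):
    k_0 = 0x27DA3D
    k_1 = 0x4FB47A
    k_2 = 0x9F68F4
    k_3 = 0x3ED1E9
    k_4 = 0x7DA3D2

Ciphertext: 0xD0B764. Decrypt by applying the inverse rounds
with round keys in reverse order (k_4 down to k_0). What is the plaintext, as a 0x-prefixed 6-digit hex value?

s_0 = ciphertext = 0xD0B764
s_1 = InvRound(s_0, k_4) = 0xA5543F
s_2 = InvRound(s_1, k_3) = 0x140ACF
s_3 = InvRound(s_2, k_2) = 0x9704B5
s_4 = InvRound(s_3, k_1) = 0xC80659
s_5 = InvRound(s_4, k_0) = 0x52B96B

0x52B96B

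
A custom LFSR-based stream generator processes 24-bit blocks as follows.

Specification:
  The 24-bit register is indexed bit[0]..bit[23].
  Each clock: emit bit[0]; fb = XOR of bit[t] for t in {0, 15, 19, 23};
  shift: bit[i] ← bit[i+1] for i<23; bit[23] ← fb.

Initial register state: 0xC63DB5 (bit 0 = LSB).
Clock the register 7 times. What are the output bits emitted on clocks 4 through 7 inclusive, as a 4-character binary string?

0110

reg_0 = 0xC63DB5
clock 1: out=1, reg = 0x631EDA
clock 2: out=0, reg = 0x318F6D
clock 3: out=1, reg = 0x18C7B6
clock 4: out=0, reg = 0x0C63DB
clock 5: out=1, reg = 0x0631ED
clock 6: out=1, reg = 0x8318F6
clock 7: out=0, reg = 0xC18C7B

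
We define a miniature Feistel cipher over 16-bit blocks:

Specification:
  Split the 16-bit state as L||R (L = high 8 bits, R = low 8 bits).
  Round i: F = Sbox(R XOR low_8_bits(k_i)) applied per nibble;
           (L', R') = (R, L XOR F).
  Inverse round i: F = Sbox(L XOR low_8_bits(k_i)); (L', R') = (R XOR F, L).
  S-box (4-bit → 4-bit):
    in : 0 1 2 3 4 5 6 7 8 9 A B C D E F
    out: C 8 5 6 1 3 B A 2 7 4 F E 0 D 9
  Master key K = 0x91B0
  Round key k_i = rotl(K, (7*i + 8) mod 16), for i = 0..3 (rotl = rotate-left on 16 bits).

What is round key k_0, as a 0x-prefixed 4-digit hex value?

K = 0x91B0
k_0 = rotl(K, (7*0+8) mod 16) = rotl(K, 8) = 0xB091

0xB091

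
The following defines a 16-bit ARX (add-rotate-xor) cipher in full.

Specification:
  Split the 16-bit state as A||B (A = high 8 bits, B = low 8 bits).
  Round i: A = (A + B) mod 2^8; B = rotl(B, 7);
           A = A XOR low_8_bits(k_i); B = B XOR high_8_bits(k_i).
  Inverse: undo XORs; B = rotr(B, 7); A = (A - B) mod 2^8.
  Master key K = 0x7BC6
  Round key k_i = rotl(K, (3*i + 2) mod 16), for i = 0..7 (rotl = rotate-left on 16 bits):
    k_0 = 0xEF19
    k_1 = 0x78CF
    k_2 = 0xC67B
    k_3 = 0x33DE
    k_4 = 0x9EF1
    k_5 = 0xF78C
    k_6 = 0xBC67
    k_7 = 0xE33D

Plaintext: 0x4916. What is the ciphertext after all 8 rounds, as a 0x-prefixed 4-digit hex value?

0x25BE

s_0 = plaintext = 0x4916
s_1 = Round(s_0, k_0) = 0x46E4
s_2 = Round(s_1, k_1) = 0xE50A
s_3 = Round(s_2, k_2) = 0x94C3
s_4 = Round(s_3, k_3) = 0x89D2
s_5 = Round(s_4, k_4) = 0xAAF7
s_6 = Round(s_5, k_5) = 0x2D0C
s_7 = Round(s_6, k_6) = 0x5EBA
s_8 = Round(s_7, k_7) = 0x25BE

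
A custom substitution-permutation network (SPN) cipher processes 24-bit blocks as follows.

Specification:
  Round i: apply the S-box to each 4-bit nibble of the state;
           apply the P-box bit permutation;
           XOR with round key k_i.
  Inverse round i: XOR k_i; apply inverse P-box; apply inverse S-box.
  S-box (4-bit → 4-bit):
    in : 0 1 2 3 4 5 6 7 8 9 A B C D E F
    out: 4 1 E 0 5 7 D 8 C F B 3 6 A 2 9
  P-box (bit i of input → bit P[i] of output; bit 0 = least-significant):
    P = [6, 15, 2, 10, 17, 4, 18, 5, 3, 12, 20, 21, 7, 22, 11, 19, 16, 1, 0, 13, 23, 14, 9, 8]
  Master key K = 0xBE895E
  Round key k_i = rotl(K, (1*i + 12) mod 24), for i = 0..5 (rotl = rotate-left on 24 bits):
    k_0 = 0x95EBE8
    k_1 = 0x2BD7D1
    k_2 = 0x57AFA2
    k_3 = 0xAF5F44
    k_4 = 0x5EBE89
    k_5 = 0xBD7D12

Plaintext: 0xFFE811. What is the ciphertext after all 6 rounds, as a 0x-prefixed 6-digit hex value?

0xE643FB

s_0 = plaintext = 0xFFE811
s_1 = Round(s_0, k_0) = 0x66CAA8
s_2 = Round(s_1, k_1) = 0xC8E8EC
s_3 = Round(s_2, k_2) = 0x274DB7
s_4 = Round(s_3, k_3) = 0x8D20D4
s_5 = Round(s_4, k_4) = 0x0695FF
s_6 = Round(s_5, k_5) = 0xE643FB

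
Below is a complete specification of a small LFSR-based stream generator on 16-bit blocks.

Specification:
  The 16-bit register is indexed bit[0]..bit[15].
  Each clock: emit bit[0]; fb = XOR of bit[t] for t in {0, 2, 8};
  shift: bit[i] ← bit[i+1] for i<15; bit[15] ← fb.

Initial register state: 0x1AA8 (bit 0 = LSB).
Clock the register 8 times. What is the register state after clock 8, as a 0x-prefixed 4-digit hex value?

reg_0 = 0x1AA8
clock 1: out=0, reg = 0x0D54
clock 2: out=0, reg = 0x06AA
clock 3: out=0, reg = 0x0355
clock 4: out=1, reg = 0x81AA
clock 5: out=0, reg = 0xC0D5
clock 6: out=1, reg = 0x606A
clock 7: out=0, reg = 0x3035
clock 8: out=1, reg = 0x181A

0x181A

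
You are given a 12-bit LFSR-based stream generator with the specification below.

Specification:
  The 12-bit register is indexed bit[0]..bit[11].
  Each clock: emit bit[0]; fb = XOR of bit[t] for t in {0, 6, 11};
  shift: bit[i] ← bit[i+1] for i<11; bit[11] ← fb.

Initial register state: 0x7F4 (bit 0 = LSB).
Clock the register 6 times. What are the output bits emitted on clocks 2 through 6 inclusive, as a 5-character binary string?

01011

reg_0 = 0x7F4
clock 1: out=0, reg = 0xBFA
clock 2: out=0, reg = 0x5FD
clock 3: out=1, reg = 0x2FE
clock 4: out=0, reg = 0x97F
clock 5: out=1, reg = 0xCBF
clock 6: out=1, reg = 0x65F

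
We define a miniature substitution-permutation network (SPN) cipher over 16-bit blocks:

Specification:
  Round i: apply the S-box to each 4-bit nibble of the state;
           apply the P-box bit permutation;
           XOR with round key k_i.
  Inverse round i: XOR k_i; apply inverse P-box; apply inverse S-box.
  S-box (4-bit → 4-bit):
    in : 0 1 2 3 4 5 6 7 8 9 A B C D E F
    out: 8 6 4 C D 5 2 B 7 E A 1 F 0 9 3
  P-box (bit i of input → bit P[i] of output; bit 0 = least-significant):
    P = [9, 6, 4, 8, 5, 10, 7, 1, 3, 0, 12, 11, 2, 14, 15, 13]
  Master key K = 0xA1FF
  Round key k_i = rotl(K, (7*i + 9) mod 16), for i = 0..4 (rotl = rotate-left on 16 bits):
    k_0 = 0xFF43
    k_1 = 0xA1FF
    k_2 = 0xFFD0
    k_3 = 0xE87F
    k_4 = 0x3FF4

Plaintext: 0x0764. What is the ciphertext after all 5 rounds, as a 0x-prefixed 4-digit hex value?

0x8ABE

s_0 = plaintext = 0x0764
s_1 = Round(s_0, k_0) = 0xD05A
s_2 = Round(s_1, k_1) = 0xA81F
s_3 = Round(s_2, k_2) = 0x8919
s_4 = Round(s_3, k_3) = 0x35AA
s_5 = Round(s_4, k_4) = 0x8ABE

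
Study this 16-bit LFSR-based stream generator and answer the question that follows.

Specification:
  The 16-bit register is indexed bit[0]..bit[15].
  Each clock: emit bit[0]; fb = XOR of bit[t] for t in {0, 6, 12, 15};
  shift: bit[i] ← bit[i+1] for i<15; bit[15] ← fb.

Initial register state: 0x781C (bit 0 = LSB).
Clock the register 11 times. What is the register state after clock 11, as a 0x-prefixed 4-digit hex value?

reg_0 = 0x781C
clock 1: out=0, reg = 0xBC0E
clock 2: out=0, reg = 0x5E07
clock 3: out=1, reg = 0x2F03
clock 4: out=1, reg = 0x9781
clock 5: out=1, reg = 0xCBC0
clock 6: out=0, reg = 0x65E0
clock 7: out=0, reg = 0xB2F0
clock 8: out=0, reg = 0xD978
clock 9: out=0, reg = 0xECBC
clock 10: out=0, reg = 0xF65E
clock 11: out=0, reg = 0xFB2F

0xFB2F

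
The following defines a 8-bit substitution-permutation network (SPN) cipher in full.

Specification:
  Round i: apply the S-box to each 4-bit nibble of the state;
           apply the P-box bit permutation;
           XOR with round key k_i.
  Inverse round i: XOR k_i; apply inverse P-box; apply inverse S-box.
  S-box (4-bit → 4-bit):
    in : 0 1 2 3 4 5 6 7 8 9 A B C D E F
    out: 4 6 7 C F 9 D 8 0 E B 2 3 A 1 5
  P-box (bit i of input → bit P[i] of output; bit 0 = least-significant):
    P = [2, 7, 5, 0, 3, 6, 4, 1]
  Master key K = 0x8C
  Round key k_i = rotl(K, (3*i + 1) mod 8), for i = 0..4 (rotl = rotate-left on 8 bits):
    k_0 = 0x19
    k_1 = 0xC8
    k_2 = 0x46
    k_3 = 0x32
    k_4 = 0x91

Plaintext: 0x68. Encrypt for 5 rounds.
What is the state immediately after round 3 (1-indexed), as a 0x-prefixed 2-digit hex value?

0xFF

s_0 = plaintext = 0x68
s_1 = Round(s_0, k_0) = 0x03
s_2 = Round(s_1, k_1) = 0xF9
s_3 = Round(s_2, k_2) = 0xFF
s_4 = Round(s_3, k_3) = 0x0E
s_5 = Round(s_4, k_4) = 0x85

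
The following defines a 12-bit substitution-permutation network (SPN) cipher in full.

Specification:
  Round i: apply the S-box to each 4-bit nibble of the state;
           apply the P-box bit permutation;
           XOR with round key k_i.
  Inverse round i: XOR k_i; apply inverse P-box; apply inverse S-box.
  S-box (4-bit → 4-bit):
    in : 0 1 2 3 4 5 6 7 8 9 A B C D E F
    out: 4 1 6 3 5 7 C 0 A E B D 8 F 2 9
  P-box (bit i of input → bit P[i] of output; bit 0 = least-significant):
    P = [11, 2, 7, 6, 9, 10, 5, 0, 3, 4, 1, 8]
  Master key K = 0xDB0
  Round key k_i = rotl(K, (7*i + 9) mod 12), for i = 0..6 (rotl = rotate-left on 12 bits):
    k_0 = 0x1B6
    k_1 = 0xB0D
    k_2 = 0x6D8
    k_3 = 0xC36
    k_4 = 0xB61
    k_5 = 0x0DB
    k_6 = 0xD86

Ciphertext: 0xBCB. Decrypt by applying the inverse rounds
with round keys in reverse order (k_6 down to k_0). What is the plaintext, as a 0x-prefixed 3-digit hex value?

0x509

s_0 = ciphertext = 0xBCB
s_1 = InvRound(s_0, k_6) = 0x1A8
s_2 = InvRound(s_1, k_5) = 0x96C
s_3 = InvRound(s_2, k_4) = 0x1FE
s_4 = InvRound(s_3, k_3) = 0xFEB
s_5 = InvRound(s_4, k_2) = 0x961
s_6 = InvRound(s_5, k_1) = 0x148
s_7 = InvRound(s_6, k_0) = 0x509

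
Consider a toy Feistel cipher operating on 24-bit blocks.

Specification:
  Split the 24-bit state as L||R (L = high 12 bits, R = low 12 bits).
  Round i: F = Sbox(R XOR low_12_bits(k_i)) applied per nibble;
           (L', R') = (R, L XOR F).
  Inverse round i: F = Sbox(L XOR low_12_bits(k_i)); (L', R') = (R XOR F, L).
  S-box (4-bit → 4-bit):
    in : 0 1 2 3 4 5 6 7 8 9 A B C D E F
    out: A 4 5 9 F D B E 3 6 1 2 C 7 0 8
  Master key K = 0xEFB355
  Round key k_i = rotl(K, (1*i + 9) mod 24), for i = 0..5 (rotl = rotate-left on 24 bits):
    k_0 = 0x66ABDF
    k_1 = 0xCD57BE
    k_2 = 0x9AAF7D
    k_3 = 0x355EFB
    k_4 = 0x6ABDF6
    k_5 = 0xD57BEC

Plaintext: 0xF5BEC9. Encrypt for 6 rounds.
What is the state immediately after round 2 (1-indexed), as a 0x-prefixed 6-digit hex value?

0x2103D9

s_0 = plaintext = 0xF5BEC9
s_1 = Round(s_0, k_0) = 0xEC9210
s_2 = Round(s_1, k_1) = 0x2103D9
s_3 = Round(s_2, k_2) = 0x3D9E0F
s_4 = Round(s_3, k_3) = 0xE0F956
s_5 = Round(s_4, k_4) = 0x956115
s_6 = Round(s_5, k_5) = 0x1158D0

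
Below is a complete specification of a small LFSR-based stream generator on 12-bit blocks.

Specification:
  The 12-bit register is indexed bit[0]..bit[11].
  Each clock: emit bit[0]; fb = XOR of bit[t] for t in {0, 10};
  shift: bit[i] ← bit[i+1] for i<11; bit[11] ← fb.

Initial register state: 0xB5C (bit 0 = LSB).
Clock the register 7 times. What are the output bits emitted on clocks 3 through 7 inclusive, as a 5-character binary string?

11101

reg_0 = 0xB5C
clock 1: out=0, reg = 0x5AE
clock 2: out=0, reg = 0xAD7
clock 3: out=1, reg = 0xD6B
clock 4: out=1, reg = 0x6B5
clock 5: out=1, reg = 0x35A
clock 6: out=0, reg = 0x1AD
clock 7: out=1, reg = 0x8D6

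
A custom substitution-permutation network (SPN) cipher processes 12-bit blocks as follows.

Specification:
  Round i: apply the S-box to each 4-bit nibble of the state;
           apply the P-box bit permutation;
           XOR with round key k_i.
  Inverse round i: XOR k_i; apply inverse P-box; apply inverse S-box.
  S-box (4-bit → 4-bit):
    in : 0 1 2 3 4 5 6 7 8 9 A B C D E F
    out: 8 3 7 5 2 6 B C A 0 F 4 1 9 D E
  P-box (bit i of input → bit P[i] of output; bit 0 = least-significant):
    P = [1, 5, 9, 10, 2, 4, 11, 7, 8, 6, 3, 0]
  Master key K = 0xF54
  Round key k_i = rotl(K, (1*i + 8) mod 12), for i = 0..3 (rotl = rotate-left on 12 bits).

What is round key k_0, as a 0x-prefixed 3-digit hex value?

K = 0xF54
k_0 = rotl(K, (1*0+8) mod 12) = rotl(K, 8) = 0x4F5

0x4F5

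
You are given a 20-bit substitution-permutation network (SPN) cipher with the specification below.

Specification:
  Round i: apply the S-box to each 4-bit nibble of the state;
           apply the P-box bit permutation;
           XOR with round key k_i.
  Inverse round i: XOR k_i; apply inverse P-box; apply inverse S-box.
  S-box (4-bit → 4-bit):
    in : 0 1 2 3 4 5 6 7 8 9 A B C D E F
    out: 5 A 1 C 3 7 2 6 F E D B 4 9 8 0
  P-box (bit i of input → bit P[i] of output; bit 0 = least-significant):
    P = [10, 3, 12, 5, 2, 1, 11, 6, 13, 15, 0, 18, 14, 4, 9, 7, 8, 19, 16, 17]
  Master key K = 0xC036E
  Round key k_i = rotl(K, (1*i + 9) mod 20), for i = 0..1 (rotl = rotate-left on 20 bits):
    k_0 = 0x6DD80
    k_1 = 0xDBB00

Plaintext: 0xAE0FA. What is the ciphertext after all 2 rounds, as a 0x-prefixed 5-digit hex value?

s_0 = plaintext = 0xAE0FA
s_1 = Round(s_0, k_0) = 0x5E821
s_2 = Round(s_1, k_1) = 0x01AAD

0x01AAD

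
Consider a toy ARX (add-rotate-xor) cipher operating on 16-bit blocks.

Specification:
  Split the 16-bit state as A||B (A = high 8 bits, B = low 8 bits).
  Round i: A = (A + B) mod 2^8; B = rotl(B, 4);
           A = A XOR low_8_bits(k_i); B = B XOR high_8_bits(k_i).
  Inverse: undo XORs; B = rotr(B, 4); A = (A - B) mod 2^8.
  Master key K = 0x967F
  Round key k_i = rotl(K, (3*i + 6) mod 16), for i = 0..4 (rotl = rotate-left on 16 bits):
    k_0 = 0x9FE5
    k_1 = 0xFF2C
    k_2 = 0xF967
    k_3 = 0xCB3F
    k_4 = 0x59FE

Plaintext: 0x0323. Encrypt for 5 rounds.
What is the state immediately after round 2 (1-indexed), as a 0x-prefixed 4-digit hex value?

0x5C25

s_0 = plaintext = 0x0323
s_1 = Round(s_0, k_0) = 0xC3AD
s_2 = Round(s_1, k_1) = 0x5C25
s_3 = Round(s_2, k_2) = 0xE6AB
s_4 = Round(s_3, k_3) = 0xAE71
s_5 = Round(s_4, k_4) = 0xE14E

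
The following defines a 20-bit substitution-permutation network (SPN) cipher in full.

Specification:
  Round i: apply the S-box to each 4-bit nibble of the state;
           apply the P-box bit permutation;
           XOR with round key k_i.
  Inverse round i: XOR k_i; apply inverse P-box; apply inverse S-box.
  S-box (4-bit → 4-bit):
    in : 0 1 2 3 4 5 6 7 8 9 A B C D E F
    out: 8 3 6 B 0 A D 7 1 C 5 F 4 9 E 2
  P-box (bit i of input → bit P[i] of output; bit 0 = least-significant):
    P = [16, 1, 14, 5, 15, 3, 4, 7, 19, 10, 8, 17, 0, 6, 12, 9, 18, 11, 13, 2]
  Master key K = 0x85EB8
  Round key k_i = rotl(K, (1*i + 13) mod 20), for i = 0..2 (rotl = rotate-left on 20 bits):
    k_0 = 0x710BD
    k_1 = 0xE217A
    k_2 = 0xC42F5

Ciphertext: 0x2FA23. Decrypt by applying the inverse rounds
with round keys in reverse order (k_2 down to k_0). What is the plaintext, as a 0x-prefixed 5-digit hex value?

0x3B2A0

s_0 = ciphertext = 0x2FA23
s_1 = InvRound(s_0, k_2) = 0xB2D6F
s_2 = InvRound(s_1, k_1) = 0x38FC8
s_3 = InvRound(s_2, k_0) = 0x3B2A0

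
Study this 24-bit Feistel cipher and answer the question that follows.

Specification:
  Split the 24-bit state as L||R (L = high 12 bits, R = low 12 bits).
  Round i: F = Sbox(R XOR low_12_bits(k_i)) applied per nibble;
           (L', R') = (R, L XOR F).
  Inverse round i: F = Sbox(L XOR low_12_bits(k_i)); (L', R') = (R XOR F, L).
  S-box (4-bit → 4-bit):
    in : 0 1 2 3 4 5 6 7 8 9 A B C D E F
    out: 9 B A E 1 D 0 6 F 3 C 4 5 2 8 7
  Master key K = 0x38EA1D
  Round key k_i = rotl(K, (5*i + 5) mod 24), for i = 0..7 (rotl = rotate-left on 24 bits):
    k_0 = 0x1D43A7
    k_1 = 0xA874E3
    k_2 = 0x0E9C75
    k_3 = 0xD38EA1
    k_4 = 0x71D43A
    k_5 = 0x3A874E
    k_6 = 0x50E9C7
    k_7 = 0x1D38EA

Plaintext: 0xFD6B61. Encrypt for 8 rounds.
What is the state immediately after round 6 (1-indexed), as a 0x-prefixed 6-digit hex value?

0x03343F

s_0 = plaintext = 0xFD6B61
s_1 = Round(s_0, k_0) = 0xB61086
s_2 = Round(s_1, k_1) = 0x086A6C
s_3 = Round(s_2, k_2) = 0xA6C035
s_4 = Round(s_3, k_3) = 0x03525D
s_5 = Round(s_4, k_4) = 0x25D033
s_6 = Round(s_5, k_5) = 0x03343F
s_7 = Round(s_6, k_6) = 0x43F24C
s_8 = Round(s_7, k_7) = 0x24C8FF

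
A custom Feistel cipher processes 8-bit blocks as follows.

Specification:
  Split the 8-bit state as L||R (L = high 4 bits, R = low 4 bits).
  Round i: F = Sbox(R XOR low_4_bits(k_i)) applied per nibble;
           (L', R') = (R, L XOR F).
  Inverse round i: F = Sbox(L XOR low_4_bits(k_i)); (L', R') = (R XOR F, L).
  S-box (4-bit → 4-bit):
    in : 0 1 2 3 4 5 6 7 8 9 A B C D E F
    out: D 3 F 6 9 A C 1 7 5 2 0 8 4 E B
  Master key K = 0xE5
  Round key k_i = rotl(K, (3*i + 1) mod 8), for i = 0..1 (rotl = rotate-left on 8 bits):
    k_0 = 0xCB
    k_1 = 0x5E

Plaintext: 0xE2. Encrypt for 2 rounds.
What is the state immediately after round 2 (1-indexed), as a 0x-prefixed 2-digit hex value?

s_0 = plaintext = 0xE2
s_1 = Round(s_0, k_0) = 0x2B
s_2 = Round(s_1, k_1) = 0xB8

0xB8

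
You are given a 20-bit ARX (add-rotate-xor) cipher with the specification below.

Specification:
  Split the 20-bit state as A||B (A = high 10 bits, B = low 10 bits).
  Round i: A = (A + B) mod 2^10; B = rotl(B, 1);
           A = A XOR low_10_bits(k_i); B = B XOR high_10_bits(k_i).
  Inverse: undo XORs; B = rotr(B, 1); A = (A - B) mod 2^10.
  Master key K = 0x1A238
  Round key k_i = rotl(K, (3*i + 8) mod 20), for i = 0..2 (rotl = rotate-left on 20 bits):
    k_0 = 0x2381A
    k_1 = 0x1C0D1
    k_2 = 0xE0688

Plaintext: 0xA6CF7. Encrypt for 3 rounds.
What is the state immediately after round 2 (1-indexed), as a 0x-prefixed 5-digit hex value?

0x0E6B0

s_0 = plaintext = 0xA6CF7
s_1 = Round(s_0, k_0) = 0xE2160
s_2 = Round(s_1, k_1) = 0x0E6B0
s_3 = Round(s_2, k_2) = 0x186E0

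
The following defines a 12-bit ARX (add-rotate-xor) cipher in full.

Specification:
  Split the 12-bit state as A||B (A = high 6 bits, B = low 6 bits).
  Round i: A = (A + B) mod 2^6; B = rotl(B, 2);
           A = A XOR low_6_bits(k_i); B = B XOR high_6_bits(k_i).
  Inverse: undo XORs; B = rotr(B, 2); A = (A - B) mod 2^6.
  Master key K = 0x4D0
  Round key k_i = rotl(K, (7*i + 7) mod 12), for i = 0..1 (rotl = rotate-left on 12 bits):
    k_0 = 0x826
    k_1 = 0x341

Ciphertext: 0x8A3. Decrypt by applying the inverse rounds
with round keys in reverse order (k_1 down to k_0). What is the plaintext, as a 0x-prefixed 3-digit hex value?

s_0 = ciphertext = 0x8A3
s_1 = InvRound(s_0, k_1) = 0xE2B
s_2 = InvRound(s_1, k_0) = 0xB32

0xB32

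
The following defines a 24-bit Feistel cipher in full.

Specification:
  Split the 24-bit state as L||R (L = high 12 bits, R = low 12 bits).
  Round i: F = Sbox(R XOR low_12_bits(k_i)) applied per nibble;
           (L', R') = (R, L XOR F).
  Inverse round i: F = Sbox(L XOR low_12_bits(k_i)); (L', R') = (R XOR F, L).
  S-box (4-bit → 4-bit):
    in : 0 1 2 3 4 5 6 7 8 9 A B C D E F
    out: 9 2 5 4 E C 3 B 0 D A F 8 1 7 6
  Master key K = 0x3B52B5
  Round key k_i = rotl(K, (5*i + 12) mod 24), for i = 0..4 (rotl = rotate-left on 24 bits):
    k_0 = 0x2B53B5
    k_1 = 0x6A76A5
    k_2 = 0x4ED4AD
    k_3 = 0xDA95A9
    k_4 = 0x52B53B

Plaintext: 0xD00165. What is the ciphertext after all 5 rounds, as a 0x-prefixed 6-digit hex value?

0x6F09DF

s_0 = plaintext = 0xD00165
s_1 = Round(s_0, k_0) = 0x165819
s_2 = Round(s_1, k_1) = 0x81969D
s_3 = Round(s_2, k_2) = 0x69DD50
s_4 = Round(s_3, k_3) = 0xD506F0
s_5 = Round(s_4, k_4) = 0x6F09DF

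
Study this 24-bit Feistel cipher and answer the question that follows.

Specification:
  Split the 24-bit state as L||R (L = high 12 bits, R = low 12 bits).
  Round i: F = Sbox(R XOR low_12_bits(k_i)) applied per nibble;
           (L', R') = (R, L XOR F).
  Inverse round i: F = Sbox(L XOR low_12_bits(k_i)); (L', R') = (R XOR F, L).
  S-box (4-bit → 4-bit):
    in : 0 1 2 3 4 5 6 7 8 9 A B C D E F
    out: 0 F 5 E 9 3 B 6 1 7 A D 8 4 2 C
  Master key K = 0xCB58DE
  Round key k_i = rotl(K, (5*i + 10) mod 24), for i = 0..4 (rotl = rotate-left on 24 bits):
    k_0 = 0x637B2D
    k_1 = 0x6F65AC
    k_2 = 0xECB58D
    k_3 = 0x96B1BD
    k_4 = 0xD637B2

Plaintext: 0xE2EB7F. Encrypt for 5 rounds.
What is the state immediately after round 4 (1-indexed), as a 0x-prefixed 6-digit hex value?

s_0 = plaintext = 0xE2EB7F
s_1 = Round(s_0, k_0) = 0xB7FE1B
s_2 = Round(s_1, k_1) = 0xE1B6A9
s_3 = Round(s_2, k_2) = 0x6A9042
s_4 = Round(s_3, k_3) = 0x042965
s_5 = Round(s_4, k_4) = 0x965204

0x042965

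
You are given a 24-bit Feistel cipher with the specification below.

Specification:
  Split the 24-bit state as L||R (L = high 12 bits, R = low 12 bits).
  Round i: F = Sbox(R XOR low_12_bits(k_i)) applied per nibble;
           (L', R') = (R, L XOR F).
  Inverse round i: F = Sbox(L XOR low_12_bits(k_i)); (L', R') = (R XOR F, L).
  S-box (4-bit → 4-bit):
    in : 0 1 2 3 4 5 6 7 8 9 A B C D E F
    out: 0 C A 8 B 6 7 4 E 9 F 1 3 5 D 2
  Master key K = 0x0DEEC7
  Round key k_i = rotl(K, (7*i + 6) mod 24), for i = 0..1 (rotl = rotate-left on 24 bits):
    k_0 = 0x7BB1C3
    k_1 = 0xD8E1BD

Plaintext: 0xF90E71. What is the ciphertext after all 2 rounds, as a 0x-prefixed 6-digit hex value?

0xD8ADF5

s_0 = plaintext = 0xF90E71
s_1 = Round(s_0, k_0) = 0xE71D8A
s_2 = Round(s_1, k_1) = 0xD8ADF5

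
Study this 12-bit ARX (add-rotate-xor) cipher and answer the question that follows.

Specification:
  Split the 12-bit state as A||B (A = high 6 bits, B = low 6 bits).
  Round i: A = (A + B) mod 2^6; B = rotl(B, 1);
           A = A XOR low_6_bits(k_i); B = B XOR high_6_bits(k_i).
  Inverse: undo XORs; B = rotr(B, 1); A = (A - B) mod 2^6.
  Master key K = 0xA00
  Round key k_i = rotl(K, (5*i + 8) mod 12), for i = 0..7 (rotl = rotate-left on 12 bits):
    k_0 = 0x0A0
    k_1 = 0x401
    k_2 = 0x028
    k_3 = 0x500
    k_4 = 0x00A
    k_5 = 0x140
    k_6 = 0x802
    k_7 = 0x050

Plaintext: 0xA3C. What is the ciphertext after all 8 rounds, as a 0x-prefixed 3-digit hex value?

0xEB6

s_0 = plaintext = 0xA3C
s_1 = Round(s_0, k_0) = 0x13B
s_2 = Round(s_1, k_1) = 0xFA7
s_3 = Round(s_2, k_2) = 0x34F
s_4 = Round(s_3, k_3) = 0x70A
s_5 = Round(s_4, k_4) = 0xB14
s_6 = Round(s_5, k_5) = 0x02D
s_7 = Round(s_6, k_6) = 0xBFB
s_8 = Round(s_7, k_7) = 0xEB6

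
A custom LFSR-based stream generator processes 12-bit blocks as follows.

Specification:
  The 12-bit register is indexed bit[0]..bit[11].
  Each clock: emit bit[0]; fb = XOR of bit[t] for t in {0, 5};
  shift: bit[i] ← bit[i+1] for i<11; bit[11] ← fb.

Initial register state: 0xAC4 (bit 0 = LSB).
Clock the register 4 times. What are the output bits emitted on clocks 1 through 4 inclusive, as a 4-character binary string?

0010

reg_0 = 0xAC4
clock 1: out=0, reg = 0x562
clock 2: out=0, reg = 0xAB1
clock 3: out=1, reg = 0x558
clock 4: out=0, reg = 0x2AC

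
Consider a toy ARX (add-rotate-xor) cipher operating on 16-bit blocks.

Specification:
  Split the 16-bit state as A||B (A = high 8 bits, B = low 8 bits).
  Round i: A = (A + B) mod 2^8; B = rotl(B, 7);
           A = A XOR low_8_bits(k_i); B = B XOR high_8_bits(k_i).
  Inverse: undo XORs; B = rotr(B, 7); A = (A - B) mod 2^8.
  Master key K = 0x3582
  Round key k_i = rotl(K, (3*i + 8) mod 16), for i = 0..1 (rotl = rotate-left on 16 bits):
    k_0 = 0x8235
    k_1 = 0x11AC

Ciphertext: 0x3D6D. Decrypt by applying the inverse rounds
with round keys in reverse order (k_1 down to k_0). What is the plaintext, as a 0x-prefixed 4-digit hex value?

s_0 = ciphertext = 0x3D6D
s_1 = InvRound(s_0, k_1) = 0x99F8
s_2 = InvRound(s_1, k_0) = 0xB8F4

0xB8F4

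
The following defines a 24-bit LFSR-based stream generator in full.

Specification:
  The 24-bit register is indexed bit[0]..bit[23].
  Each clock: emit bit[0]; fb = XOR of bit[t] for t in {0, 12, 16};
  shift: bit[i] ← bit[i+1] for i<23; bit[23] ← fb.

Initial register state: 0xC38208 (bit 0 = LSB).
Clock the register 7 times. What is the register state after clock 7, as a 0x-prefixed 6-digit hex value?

0xE78704

reg_0 = 0xC38208
clock 1: out=0, reg = 0xE1C104
clock 2: out=0, reg = 0xF0E082
clock 3: out=0, reg = 0x787041
clock 4: out=1, reg = 0x3C3820
clock 5: out=0, reg = 0x9E1C10
clock 6: out=0, reg = 0xCF0E08
clock 7: out=0, reg = 0xE78704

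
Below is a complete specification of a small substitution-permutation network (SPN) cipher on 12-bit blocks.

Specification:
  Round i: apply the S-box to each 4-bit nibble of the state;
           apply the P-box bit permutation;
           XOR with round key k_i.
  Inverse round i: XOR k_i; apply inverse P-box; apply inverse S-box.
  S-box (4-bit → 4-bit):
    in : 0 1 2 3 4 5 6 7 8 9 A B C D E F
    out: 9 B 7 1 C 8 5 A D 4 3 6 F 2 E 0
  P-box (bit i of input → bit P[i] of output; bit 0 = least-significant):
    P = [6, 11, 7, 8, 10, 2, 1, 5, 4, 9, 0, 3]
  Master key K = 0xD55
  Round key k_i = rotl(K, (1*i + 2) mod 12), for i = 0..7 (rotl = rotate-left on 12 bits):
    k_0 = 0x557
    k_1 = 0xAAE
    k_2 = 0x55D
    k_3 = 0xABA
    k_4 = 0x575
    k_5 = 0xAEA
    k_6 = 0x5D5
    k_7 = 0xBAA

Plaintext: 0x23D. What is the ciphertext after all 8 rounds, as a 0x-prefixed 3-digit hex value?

s_0 = plaintext = 0x23D
s_1 = Round(s_0, k_0) = 0xB46
s_2 = Round(s_1, k_1) = 0x84D
s_3 = Round(s_2, k_2) = 0xD66
s_4 = Round(s_3, k_3) = 0xC78
s_5 = Round(s_4, k_4) = 0x688
s_6 = Round(s_5, k_5) = 0xF19
s_7 = Round(s_6, k_6) = 0x171
s_8 = Round(s_7, k_7) = 0x0D6

0x0D6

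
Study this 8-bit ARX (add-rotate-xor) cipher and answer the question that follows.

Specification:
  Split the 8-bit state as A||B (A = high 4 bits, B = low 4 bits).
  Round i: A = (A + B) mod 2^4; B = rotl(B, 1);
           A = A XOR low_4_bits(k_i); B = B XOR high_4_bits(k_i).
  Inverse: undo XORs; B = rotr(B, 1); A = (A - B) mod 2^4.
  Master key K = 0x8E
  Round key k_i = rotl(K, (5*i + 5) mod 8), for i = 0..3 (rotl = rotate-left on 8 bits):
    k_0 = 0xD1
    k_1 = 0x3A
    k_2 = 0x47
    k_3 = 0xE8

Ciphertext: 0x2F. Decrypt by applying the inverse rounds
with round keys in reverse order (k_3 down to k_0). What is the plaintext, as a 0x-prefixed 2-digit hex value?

s_0 = ciphertext = 0x2F
s_1 = InvRound(s_0, k_3) = 0x28
s_2 = InvRound(s_1, k_2) = 0xF6
s_3 = InvRound(s_2, k_1) = 0xBA
s_4 = InvRound(s_3, k_0) = 0xFB

0xFB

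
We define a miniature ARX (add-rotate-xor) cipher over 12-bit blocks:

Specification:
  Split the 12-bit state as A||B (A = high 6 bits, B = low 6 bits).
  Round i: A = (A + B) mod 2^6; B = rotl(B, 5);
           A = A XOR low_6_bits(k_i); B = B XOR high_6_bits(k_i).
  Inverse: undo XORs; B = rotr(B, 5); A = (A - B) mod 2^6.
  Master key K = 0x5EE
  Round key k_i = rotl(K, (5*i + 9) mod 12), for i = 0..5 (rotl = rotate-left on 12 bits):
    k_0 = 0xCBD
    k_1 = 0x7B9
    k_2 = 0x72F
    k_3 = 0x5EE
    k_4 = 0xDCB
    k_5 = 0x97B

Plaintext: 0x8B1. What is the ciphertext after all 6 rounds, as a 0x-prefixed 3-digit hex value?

0x265

s_0 = plaintext = 0x8B1
s_1 = Round(s_0, k_0) = 0xB8A
s_2 = Round(s_1, k_1) = 0x05B
s_3 = Round(s_2, k_2) = 0xCF1
s_4 = Round(s_3, k_3) = 0x2AF
s_5 = Round(s_4, k_4) = 0xC80
s_6 = Round(s_5, k_5) = 0x265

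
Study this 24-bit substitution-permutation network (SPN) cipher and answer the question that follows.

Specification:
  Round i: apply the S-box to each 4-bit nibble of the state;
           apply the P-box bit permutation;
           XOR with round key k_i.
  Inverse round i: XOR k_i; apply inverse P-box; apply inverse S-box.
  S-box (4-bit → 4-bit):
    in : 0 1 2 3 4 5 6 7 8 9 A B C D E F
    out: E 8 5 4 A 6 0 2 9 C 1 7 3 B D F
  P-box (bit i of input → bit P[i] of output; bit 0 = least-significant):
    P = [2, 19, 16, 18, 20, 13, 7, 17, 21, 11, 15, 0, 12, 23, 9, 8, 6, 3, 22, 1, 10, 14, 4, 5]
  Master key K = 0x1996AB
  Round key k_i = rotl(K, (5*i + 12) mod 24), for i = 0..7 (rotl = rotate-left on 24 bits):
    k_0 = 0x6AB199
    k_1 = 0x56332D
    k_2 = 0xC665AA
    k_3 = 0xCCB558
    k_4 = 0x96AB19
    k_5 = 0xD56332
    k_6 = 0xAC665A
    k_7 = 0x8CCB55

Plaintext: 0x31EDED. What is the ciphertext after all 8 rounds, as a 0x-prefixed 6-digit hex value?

s_0 = plaintext = 0x31EDED
s_1 = Round(s_0, k_0) = 0x54AA0E
s_2 = Round(s_1, k_1) = 0x7143B3
s_3 = Round(s_2, k_2) = 0x578428
s_4 = Round(s_3, k_3) = 0xD8ECC5
s_5 = Round(s_4, k_4) = 0xAFD47B
s_6 = Round(s_5, k_5) = 0x1C5E7D
s_7 = Round(s_6, k_6) = 0x00C437
s_8 = Round(s_7, k_7) = 0x4493EE

0x4493EE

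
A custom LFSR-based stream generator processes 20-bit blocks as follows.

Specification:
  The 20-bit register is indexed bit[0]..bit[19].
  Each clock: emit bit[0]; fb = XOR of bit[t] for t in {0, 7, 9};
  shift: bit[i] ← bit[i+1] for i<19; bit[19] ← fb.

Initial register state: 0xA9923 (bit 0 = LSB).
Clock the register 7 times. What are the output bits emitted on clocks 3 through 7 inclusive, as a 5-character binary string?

reg_0 = 0xA9923
clock 1: out=1, reg = 0xD4C91
clock 2: out=1, reg = 0x6A648
clock 3: out=0, reg = 0xB5324
clock 4: out=0, reg = 0xDA992
clock 5: out=0, reg = 0xED4C9
clock 6: out=1, reg = 0x76A64
clock 7: out=0, reg = 0xBB532

00010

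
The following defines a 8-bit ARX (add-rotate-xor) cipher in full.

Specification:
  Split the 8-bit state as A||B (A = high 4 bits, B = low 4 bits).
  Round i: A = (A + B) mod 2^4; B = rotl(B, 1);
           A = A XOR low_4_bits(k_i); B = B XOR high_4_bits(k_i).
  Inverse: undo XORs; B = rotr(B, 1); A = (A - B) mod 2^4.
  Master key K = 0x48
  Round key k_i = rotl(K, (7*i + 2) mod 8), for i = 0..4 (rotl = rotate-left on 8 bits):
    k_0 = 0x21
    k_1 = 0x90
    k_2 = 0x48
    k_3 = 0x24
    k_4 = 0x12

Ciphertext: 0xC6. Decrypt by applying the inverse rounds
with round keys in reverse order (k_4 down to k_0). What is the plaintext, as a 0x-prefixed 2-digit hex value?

0xA6

s_0 = ciphertext = 0xC6
s_1 = InvRound(s_0, k_4) = 0x3B
s_2 = InvRound(s_1, k_3) = 0xBC
s_3 = InvRound(s_2, k_2) = 0xF4
s_4 = InvRound(s_3, k_1) = 0x1E
s_5 = InvRound(s_4, k_0) = 0xA6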